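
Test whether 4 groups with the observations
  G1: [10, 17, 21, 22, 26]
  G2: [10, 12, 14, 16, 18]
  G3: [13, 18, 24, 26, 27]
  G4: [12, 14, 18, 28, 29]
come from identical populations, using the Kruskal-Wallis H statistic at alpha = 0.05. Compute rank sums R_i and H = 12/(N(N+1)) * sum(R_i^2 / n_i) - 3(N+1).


Step 1: Combine all N = 20 observations and assign midranks.
sorted (value, group, rank): (10,G1,1.5), (10,G2,1.5), (12,G2,3.5), (12,G4,3.5), (13,G3,5), (14,G2,6.5), (14,G4,6.5), (16,G2,8), (17,G1,9), (18,G2,11), (18,G3,11), (18,G4,11), (21,G1,13), (22,G1,14), (24,G3,15), (26,G1,16.5), (26,G3,16.5), (27,G3,18), (28,G4,19), (29,G4,20)
Step 2: Sum ranks within each group.
R_1 = 54 (n_1 = 5)
R_2 = 30.5 (n_2 = 5)
R_3 = 65.5 (n_3 = 5)
R_4 = 60 (n_4 = 5)
Step 3: H = 12/(N(N+1)) * sum(R_i^2/n_i) - 3(N+1)
     = 12/(20*21) * (54^2/5 + 30.5^2/5 + 65.5^2/5 + 60^2/5) - 3*21
     = 0.028571 * 2347.3 - 63
     = 4.065714.
Step 4: Ties present; correction factor C = 1 - 48/(20^3 - 20) = 0.993985. Corrected H = 4.065714 / 0.993985 = 4.090318.
Step 5: Under H0, H ~ chi^2(3); p-value = 0.251875.
Step 6: alpha = 0.05. fail to reject H0.

H = 4.0903, df = 3, p = 0.251875, fail to reject H0.


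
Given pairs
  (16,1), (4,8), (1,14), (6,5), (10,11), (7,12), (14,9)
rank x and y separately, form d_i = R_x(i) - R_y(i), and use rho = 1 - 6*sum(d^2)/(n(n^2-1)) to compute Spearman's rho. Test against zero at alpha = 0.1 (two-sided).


Step 1: Rank x and y separately (midranks; no ties here).
rank(x): 16->7, 4->2, 1->1, 6->3, 10->5, 7->4, 14->6
rank(y): 1->1, 8->3, 14->7, 5->2, 11->5, 12->6, 9->4
Step 2: d_i = R_x(i) - R_y(i); compute d_i^2.
  (7-1)^2=36, (2-3)^2=1, (1-7)^2=36, (3-2)^2=1, (5-5)^2=0, (4-6)^2=4, (6-4)^2=4
sum(d^2) = 82.
Step 3: rho = 1 - 6*82 / (7*(7^2 - 1)) = 1 - 492/336 = -0.464286.
Step 4: Under H0, t = rho * sqrt((n-2)/(1-rho^2)) = -1.1722 ~ t(5).
Step 5: Two-sided p-value from the t-distribution with 5 df = 0.293934.
Step 6: alpha = 0.1. fail to reject H0.

rho = -0.4643, p = 0.293934, fail to reject H0 at alpha = 0.1.


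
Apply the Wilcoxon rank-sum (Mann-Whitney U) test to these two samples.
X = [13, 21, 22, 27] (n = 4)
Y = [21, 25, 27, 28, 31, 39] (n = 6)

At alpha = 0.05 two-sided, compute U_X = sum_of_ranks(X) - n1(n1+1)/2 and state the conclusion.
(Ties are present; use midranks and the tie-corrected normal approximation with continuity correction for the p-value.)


Step 1: Combine and sort all 10 observations; assign midranks.
sorted (value, group): (13,X), (21,X), (21,Y), (22,X), (25,Y), (27,X), (27,Y), (28,Y), (31,Y), (39,Y)
ranks: 13->1, 21->2.5, 21->2.5, 22->4, 25->5, 27->6.5, 27->6.5, 28->8, 31->9, 39->10
Step 2: Rank sum for X: R1 = 1 + 2.5 + 4 + 6.5 = 14.
Step 3: U_X = R1 - n1(n1+1)/2 = 14 - 4*5/2 = 14 - 10 = 4.
       U_Y = n1*n2 - U_X = 24 - 4 = 20.
Step 4: Ties are present, so use the tie-corrected normal approximation (with continuity correction) for the p-value.
Step 5: p-value = 0.107663; compare to alpha = 0.05. fail to reject H0.

U_X = 4, p = 0.107663, fail to reject H0 at alpha = 0.05.


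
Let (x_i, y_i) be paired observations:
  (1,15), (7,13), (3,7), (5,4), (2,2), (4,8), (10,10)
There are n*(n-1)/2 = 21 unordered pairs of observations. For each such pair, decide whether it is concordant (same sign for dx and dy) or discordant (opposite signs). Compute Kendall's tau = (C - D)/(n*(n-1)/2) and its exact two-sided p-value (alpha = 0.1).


Step 1: Enumerate the 21 unordered pairs (i,j) with i<j and classify each by sign(x_j-x_i) * sign(y_j-y_i).
  (1,2):dx=+6,dy=-2->D; (1,3):dx=+2,dy=-8->D; (1,4):dx=+4,dy=-11->D; (1,5):dx=+1,dy=-13->D
  (1,6):dx=+3,dy=-7->D; (1,7):dx=+9,dy=-5->D; (2,3):dx=-4,dy=-6->C; (2,4):dx=-2,dy=-9->C
  (2,5):dx=-5,dy=-11->C; (2,6):dx=-3,dy=-5->C; (2,7):dx=+3,dy=-3->D; (3,4):dx=+2,dy=-3->D
  (3,5):dx=-1,dy=-5->C; (3,6):dx=+1,dy=+1->C; (3,7):dx=+7,dy=+3->C; (4,5):dx=-3,dy=-2->C
  (4,6):dx=-1,dy=+4->D; (4,7):dx=+5,dy=+6->C; (5,6):dx=+2,dy=+6->C; (5,7):dx=+8,dy=+8->C
  (6,7):dx=+6,dy=+2->C
Step 2: C = 12, D = 9, total pairs = 21.
Step 3: tau = (C - D)/(n(n-1)/2) = (12 - 9)/21 = 0.142857.
Step 4: Exact two-sided p-value (enumerate n! = 5040 permutations of y under H0): p = 0.772619.
Step 5: alpha = 0.1. fail to reject H0.

tau_b = 0.1429 (C=12, D=9), p = 0.772619, fail to reject H0.


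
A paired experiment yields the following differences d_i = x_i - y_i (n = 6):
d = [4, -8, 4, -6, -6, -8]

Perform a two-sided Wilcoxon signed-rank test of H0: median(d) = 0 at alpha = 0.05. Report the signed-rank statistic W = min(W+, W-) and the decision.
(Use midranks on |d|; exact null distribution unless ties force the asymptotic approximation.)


Step 1: Drop any zero differences (none here) and take |d_i|.
|d| = [4, 8, 4, 6, 6, 8]
Step 2: Midrank |d_i| (ties get averaged ranks).
ranks: |4|->1.5, |8|->5.5, |4|->1.5, |6|->3.5, |6|->3.5, |8|->5.5
Step 3: Attach original signs; sum ranks with positive sign and with negative sign.
W+ = 1.5 + 1.5 = 3
W- = 5.5 + 3.5 + 3.5 + 5.5 = 18
(Check: W+ + W- = 21 should equal n(n+1)/2 = 21.)
Step 4: Test statistic W = min(W+, W-) = 3.
Step 5: Ties in |d|, so use the tie-corrected normal approximation.
        E[W] = n(n+1)/4 = 6*7/4 = 10.5.
        Tie groups: |d|=4 (t=2), |d|=6 (t=2), |d|=8 (t=2); sum(t^3 - t) = 18.
        Var[W] = n(n+1)(2n+1)/24 - sum(t^3-t)/48 = 546/24 - 18/48 = 22.375.
        z = (W - E[W]) / sqrt(Var[W]) = (3 - 10.5) / 4.7302 = -1.5855.
        Two-sided p = 2*Phi(z) = 0.112842.
Step 6: alpha = 0.05. fail to reject H0.

W+ = 3, W- = 18, W = min = 3, p = 0.112842, fail to reject H0.


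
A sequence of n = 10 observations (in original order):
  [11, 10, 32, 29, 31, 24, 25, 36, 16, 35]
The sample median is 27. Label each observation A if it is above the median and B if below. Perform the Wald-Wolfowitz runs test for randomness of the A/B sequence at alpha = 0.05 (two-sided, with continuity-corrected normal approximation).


Step 1: Compute median = 27; label A = above, B = below.
Labels in order: BBAAABBABA  (n_A = 5, n_B = 5)
Step 2: Count runs R = 6.
Step 3: Under H0 (random ordering), E[R] = 2*n_A*n_B/(n_A+n_B) + 1 = 2*5*5/10 + 1 = 6.0000.
        Var[R] = 2*n_A*n_B*(2*n_A*n_B - n_A - n_B) / ((n_A+n_B)^2 * (n_A+n_B-1)) = 2000/900 = 2.2222.
        SD[R] = 1.4907.
Step 4: R = E[R], so z = 0 with no continuity correction.
Step 5: Two-sided p-value via normal approximation = 2*(1 - Phi(|z|)) = 1.000000.
Step 6: alpha = 0.05. fail to reject H0.

R = 6, z = 0.0000, p = 1.000000, fail to reject H0.


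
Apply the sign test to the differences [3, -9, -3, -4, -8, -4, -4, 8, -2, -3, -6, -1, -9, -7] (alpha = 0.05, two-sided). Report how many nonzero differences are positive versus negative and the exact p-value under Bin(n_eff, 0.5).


Step 1: Discard zero differences. Original n = 14; n_eff = number of nonzero differences = 14.
Nonzero differences (with sign): +3, -9, -3, -4, -8, -4, -4, +8, -2, -3, -6, -1, -9, -7
Step 2: Count signs: positive = 2, negative = 12.
Step 3: Under H0: P(positive) = 0.5, so the number of positives S ~ Bin(14, 0.5).
Step 4: Two-sided exact p-value = sum of Bin(14,0.5) probabilities at or below the observed probability = 0.012939.
Step 5: alpha = 0.05. reject H0.

n_eff = 14, pos = 2, neg = 12, p = 0.012939, reject H0.


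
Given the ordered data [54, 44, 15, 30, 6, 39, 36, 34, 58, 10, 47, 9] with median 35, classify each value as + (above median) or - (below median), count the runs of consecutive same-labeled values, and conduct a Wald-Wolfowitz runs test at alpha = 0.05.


Step 1: Compute median = 35; label A = above, B = below.
Labels in order: AABBBAABABAB  (n_A = 6, n_B = 6)
Step 2: Count runs R = 8.
Step 3: Under H0 (random ordering), E[R] = 2*n_A*n_B/(n_A+n_B) + 1 = 2*6*6/12 + 1 = 7.0000.
        Var[R] = 2*n_A*n_B*(2*n_A*n_B - n_A - n_B) / ((n_A+n_B)^2 * (n_A+n_B-1)) = 4320/1584 = 2.7273.
        SD[R] = 1.6514.
Step 4: Continuity-corrected z = (R - 0.5 - E[R]) / SD[R] = (8 - 0.5 - 7.0000) / 1.6514 = 0.3028.
Step 5: Two-sided p-value via normal approximation = 2*(1 - Phi(|z|)) = 0.762069.
Step 6: alpha = 0.05. fail to reject H0.

R = 8, z = 0.3028, p = 0.762069, fail to reject H0.


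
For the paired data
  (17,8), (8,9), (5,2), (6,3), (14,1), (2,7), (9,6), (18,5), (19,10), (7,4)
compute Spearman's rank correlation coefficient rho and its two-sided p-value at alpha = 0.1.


Step 1: Rank x and y separately (midranks; no ties here).
rank(x): 17->8, 8->5, 5->2, 6->3, 14->7, 2->1, 9->6, 18->9, 19->10, 7->4
rank(y): 8->8, 9->9, 2->2, 3->3, 1->1, 7->7, 6->6, 5->5, 10->10, 4->4
Step 2: d_i = R_x(i) - R_y(i); compute d_i^2.
  (8-8)^2=0, (5-9)^2=16, (2-2)^2=0, (3-3)^2=0, (7-1)^2=36, (1-7)^2=36, (6-6)^2=0, (9-5)^2=16, (10-10)^2=0, (4-4)^2=0
sum(d^2) = 104.
Step 3: rho = 1 - 6*104 / (10*(10^2 - 1)) = 1 - 624/990 = 0.369697.
Step 4: Under H0, t = rho * sqrt((n-2)/(1-rho^2)) = 1.1254 ~ t(8).
Step 5: Two-sided p-value from the t-distribution with 8 df = 0.293050.
Step 6: alpha = 0.1. fail to reject H0.

rho = 0.3697, p = 0.293050, fail to reject H0 at alpha = 0.1.


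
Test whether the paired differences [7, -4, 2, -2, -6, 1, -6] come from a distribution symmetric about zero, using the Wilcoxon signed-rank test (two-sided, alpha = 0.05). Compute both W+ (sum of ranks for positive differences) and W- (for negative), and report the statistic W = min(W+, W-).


Step 1: Drop any zero differences (none here) and take |d_i|.
|d| = [7, 4, 2, 2, 6, 1, 6]
Step 2: Midrank |d_i| (ties get averaged ranks).
ranks: |7|->7, |4|->4, |2|->2.5, |2|->2.5, |6|->5.5, |1|->1, |6|->5.5
Step 3: Attach original signs; sum ranks with positive sign and with negative sign.
W+ = 7 + 2.5 + 1 = 10.5
W- = 4 + 2.5 + 5.5 + 5.5 = 17.5
(Check: W+ + W- = 28 should equal n(n+1)/2 = 28.)
Step 4: Test statistic W = min(W+, W-) = 10.5.
Step 5: Ties in |d|, so use the tie-corrected normal approximation.
        E[W] = n(n+1)/4 = 7*8/4 = 14.
        Tie groups: |d|=2 (t=2), |d|=6 (t=2); sum(t^3 - t) = 12.
        Var[W] = n(n+1)(2n+1)/24 - sum(t^3-t)/48 = 840/24 - 12/48 = 34.75.
        z = (W - E[W]) / sqrt(Var[W]) = (10.5 - 14) / 5.8949 = -0.5937.
        Two-sided p = 2*Phi(z) = 0.552691.
Step 6: alpha = 0.05. fail to reject H0.

W+ = 10.5, W- = 17.5, W = min = 10.5, p = 0.552691, fail to reject H0.


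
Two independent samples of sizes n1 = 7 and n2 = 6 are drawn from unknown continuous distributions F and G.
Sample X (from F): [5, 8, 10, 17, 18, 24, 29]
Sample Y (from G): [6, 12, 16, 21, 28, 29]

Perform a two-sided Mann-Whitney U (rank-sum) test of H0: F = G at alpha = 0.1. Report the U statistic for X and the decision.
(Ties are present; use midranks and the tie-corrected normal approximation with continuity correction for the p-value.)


Step 1: Combine and sort all 13 observations; assign midranks.
sorted (value, group): (5,X), (6,Y), (8,X), (10,X), (12,Y), (16,Y), (17,X), (18,X), (21,Y), (24,X), (28,Y), (29,X), (29,Y)
ranks: 5->1, 6->2, 8->3, 10->4, 12->5, 16->6, 17->7, 18->8, 21->9, 24->10, 28->11, 29->12.5, 29->12.5
Step 2: Rank sum for X: R1 = 1 + 3 + 4 + 7 + 8 + 10 + 12.5 = 45.5.
Step 3: U_X = R1 - n1(n1+1)/2 = 45.5 - 7*8/2 = 45.5 - 28 = 17.5.
       U_Y = n1*n2 - U_X = 42 - 17.5 = 24.5.
Step 4: Ties are present, so use the tie-corrected normal approximation (with continuity correction) for the p-value.
Step 5: p-value = 0.667806; compare to alpha = 0.1. fail to reject H0.

U_X = 17.5, p = 0.667806, fail to reject H0 at alpha = 0.1.


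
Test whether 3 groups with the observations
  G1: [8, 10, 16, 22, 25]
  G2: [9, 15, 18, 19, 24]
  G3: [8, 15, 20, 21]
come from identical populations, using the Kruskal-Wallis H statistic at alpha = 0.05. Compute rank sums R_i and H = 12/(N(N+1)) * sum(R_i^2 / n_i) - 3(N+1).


Step 1: Combine all N = 14 observations and assign midranks.
sorted (value, group, rank): (8,G1,1.5), (8,G3,1.5), (9,G2,3), (10,G1,4), (15,G2,5.5), (15,G3,5.5), (16,G1,7), (18,G2,8), (19,G2,9), (20,G3,10), (21,G3,11), (22,G1,12), (24,G2,13), (25,G1,14)
Step 2: Sum ranks within each group.
R_1 = 38.5 (n_1 = 5)
R_2 = 38.5 (n_2 = 5)
R_3 = 28 (n_3 = 4)
Step 3: H = 12/(N(N+1)) * sum(R_i^2/n_i) - 3(N+1)
     = 12/(14*15) * (38.5^2/5 + 38.5^2/5 + 28^2/4) - 3*15
     = 0.057143 * 788.9 - 45
     = 0.080000.
Step 4: Ties present; correction factor C = 1 - 12/(14^3 - 14) = 0.995604. Corrected H = 0.080000 / 0.995604 = 0.080353.
Step 5: Under H0, H ~ chi^2(2); p-value = 0.960620.
Step 6: alpha = 0.05. fail to reject H0.

H = 0.0804, df = 2, p = 0.960620, fail to reject H0.


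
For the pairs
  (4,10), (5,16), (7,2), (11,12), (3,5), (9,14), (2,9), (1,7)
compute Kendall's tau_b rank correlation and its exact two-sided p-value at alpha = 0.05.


Step 1: Enumerate the 28 unordered pairs (i,j) with i<j and classify each by sign(x_j-x_i) * sign(y_j-y_i).
  (1,2):dx=+1,dy=+6->C; (1,3):dx=+3,dy=-8->D; (1,4):dx=+7,dy=+2->C; (1,5):dx=-1,dy=-5->C
  (1,6):dx=+5,dy=+4->C; (1,7):dx=-2,dy=-1->C; (1,8):dx=-3,dy=-3->C; (2,3):dx=+2,dy=-14->D
  (2,4):dx=+6,dy=-4->D; (2,5):dx=-2,dy=-11->C; (2,6):dx=+4,dy=-2->D; (2,7):dx=-3,dy=-7->C
  (2,8):dx=-4,dy=-9->C; (3,4):dx=+4,dy=+10->C; (3,5):dx=-4,dy=+3->D; (3,6):dx=+2,dy=+12->C
  (3,7):dx=-5,dy=+7->D; (3,8):dx=-6,dy=+5->D; (4,5):dx=-8,dy=-7->C; (4,6):dx=-2,dy=+2->D
  (4,7):dx=-9,dy=-3->C; (4,8):dx=-10,dy=-5->C; (5,6):dx=+6,dy=+9->C; (5,7):dx=-1,dy=+4->D
  (5,8):dx=-2,dy=+2->D; (6,7):dx=-7,dy=-5->C; (6,8):dx=-8,dy=-7->C; (7,8):dx=-1,dy=-2->C
Step 2: C = 18, D = 10, total pairs = 28.
Step 3: tau = (C - D)/(n(n-1)/2) = (18 - 10)/28 = 0.285714.
Step 4: Exact two-sided p-value (enumerate n! = 40320 permutations of y under H0): p = 0.398760.
Step 5: alpha = 0.05. fail to reject H0.

tau_b = 0.2857 (C=18, D=10), p = 0.398760, fail to reject H0.


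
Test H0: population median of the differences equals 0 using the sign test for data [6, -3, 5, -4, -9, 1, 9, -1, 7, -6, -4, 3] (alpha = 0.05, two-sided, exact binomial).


Step 1: Discard zero differences. Original n = 12; n_eff = number of nonzero differences = 12.
Nonzero differences (with sign): +6, -3, +5, -4, -9, +1, +9, -1, +7, -6, -4, +3
Step 2: Count signs: positive = 6, negative = 6.
Step 3: Under H0: P(positive) = 0.5, so the number of positives S ~ Bin(12, 0.5).
Step 4: Two-sided exact p-value = sum of Bin(12,0.5) probabilities at or below the observed probability = 1.000000.
Step 5: alpha = 0.05. fail to reject H0.

n_eff = 12, pos = 6, neg = 6, p = 1.000000, fail to reject H0.


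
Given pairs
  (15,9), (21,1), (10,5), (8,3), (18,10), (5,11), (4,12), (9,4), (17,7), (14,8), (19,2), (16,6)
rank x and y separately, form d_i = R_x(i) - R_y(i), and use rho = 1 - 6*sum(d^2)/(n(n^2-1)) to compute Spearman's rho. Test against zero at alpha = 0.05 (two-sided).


Step 1: Rank x and y separately (midranks; no ties here).
rank(x): 15->7, 21->12, 10->5, 8->3, 18->10, 5->2, 4->1, 9->4, 17->9, 14->6, 19->11, 16->8
rank(y): 9->9, 1->1, 5->5, 3->3, 10->10, 11->11, 12->12, 4->4, 7->7, 8->8, 2->2, 6->6
Step 2: d_i = R_x(i) - R_y(i); compute d_i^2.
  (7-9)^2=4, (12-1)^2=121, (5-5)^2=0, (3-3)^2=0, (10-10)^2=0, (2-11)^2=81, (1-12)^2=121, (4-4)^2=0, (9-7)^2=4, (6-8)^2=4, (11-2)^2=81, (8-6)^2=4
sum(d^2) = 420.
Step 3: rho = 1 - 6*420 / (12*(12^2 - 1)) = 1 - 2520/1716 = -0.468531.
Step 4: Under H0, t = rho * sqrt((n-2)/(1-rho^2)) = -1.6771 ~ t(10).
Step 5: Two-sided p-value from the t-distribution with 10 df = 0.124455.
Step 6: alpha = 0.05. fail to reject H0.

rho = -0.4685, p = 0.124455, fail to reject H0 at alpha = 0.05.


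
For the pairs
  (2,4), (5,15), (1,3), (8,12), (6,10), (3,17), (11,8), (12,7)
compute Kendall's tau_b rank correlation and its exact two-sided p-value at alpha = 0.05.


Step 1: Enumerate the 28 unordered pairs (i,j) with i<j and classify each by sign(x_j-x_i) * sign(y_j-y_i).
  (1,2):dx=+3,dy=+11->C; (1,3):dx=-1,dy=-1->C; (1,4):dx=+6,dy=+8->C; (1,5):dx=+4,dy=+6->C
  (1,6):dx=+1,dy=+13->C; (1,7):dx=+9,dy=+4->C; (1,8):dx=+10,dy=+3->C; (2,3):dx=-4,dy=-12->C
  (2,4):dx=+3,dy=-3->D; (2,5):dx=+1,dy=-5->D; (2,6):dx=-2,dy=+2->D; (2,7):dx=+6,dy=-7->D
  (2,8):dx=+7,dy=-8->D; (3,4):dx=+7,dy=+9->C; (3,5):dx=+5,dy=+7->C; (3,6):dx=+2,dy=+14->C
  (3,7):dx=+10,dy=+5->C; (3,8):dx=+11,dy=+4->C; (4,5):dx=-2,dy=-2->C; (4,6):dx=-5,dy=+5->D
  (4,7):dx=+3,dy=-4->D; (4,8):dx=+4,dy=-5->D; (5,6):dx=-3,dy=+7->D; (5,7):dx=+5,dy=-2->D
  (5,8):dx=+6,dy=-3->D; (6,7):dx=+8,dy=-9->D; (6,8):dx=+9,dy=-10->D; (7,8):dx=+1,dy=-1->D
Step 2: C = 14, D = 14, total pairs = 28.
Step 3: tau = (C - D)/(n(n-1)/2) = (14 - 14)/28 = 0.000000.
Step 4: Exact two-sided p-value (enumerate n! = 40320 permutations of y under H0): p = 1.000000.
Step 5: alpha = 0.05. fail to reject H0.

tau_b = 0.0000 (C=14, D=14), p = 1.000000, fail to reject H0.


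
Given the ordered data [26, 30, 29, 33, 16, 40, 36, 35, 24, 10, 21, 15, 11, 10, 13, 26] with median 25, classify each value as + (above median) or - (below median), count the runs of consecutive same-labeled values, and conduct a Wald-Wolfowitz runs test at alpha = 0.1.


Step 1: Compute median = 25; label A = above, B = below.
Labels in order: AAAABAAABBBBBBBA  (n_A = 8, n_B = 8)
Step 2: Count runs R = 5.
Step 3: Under H0 (random ordering), E[R] = 2*n_A*n_B/(n_A+n_B) + 1 = 2*8*8/16 + 1 = 9.0000.
        Var[R] = 2*n_A*n_B*(2*n_A*n_B - n_A - n_B) / ((n_A+n_B)^2 * (n_A+n_B-1)) = 14336/3840 = 3.7333.
        SD[R] = 1.9322.
Step 4: Continuity-corrected z = (R + 0.5 - E[R]) / SD[R] = (5 + 0.5 - 9.0000) / 1.9322 = -1.8114.
Step 5: Two-sided p-value via normal approximation = 2*(1 - Phi(|z|)) = 0.070076.
Step 6: alpha = 0.1. reject H0.

R = 5, z = -1.8114, p = 0.070076, reject H0.


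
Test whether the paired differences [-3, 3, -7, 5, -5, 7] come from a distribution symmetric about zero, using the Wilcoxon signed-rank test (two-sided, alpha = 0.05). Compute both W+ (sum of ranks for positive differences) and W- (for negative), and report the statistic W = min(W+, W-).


Step 1: Drop any zero differences (none here) and take |d_i|.
|d| = [3, 3, 7, 5, 5, 7]
Step 2: Midrank |d_i| (ties get averaged ranks).
ranks: |3|->1.5, |3|->1.5, |7|->5.5, |5|->3.5, |5|->3.5, |7|->5.5
Step 3: Attach original signs; sum ranks with positive sign and with negative sign.
W+ = 1.5 + 3.5 + 5.5 = 10.5
W- = 1.5 + 5.5 + 3.5 = 10.5
(Check: W+ + W- = 21 should equal n(n+1)/2 = 21.)
Step 4: Test statistic W = min(W+, W-) = 10.5.
Step 5: Ties in |d|, so use the tie-corrected normal approximation.
        E[W] = n(n+1)/4 = 6*7/4 = 10.5.
        Tie groups: |d|=3 (t=2), |d|=5 (t=2), |d|=7 (t=2); sum(t^3 - t) = 18.
        Var[W] = n(n+1)(2n+1)/24 - sum(t^3-t)/48 = 546/24 - 18/48 = 22.375.
        z = (W - E[W]) / sqrt(Var[W]) = (10.5 - 10.5) / 4.7302 = 0.0000.
        Two-sided p = 2*Phi(z) = 1.000000.
Step 6: alpha = 0.05. fail to reject H0.

W+ = 10.5, W- = 10.5, W = min = 10.5, p = 1.000000, fail to reject H0.


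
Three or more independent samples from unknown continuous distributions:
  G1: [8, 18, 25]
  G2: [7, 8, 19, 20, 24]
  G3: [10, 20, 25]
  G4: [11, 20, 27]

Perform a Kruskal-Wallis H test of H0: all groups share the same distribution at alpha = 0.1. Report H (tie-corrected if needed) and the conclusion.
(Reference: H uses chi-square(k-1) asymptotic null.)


Step 1: Combine all N = 14 observations and assign midranks.
sorted (value, group, rank): (7,G2,1), (8,G1,2.5), (8,G2,2.5), (10,G3,4), (11,G4,5), (18,G1,6), (19,G2,7), (20,G2,9), (20,G3,9), (20,G4,9), (24,G2,11), (25,G1,12.5), (25,G3,12.5), (27,G4,14)
Step 2: Sum ranks within each group.
R_1 = 21 (n_1 = 3)
R_2 = 30.5 (n_2 = 5)
R_3 = 25.5 (n_3 = 3)
R_4 = 28 (n_4 = 3)
Step 3: H = 12/(N(N+1)) * sum(R_i^2/n_i) - 3(N+1)
     = 12/(14*15) * (21^2/3 + 30.5^2/5 + 25.5^2/3 + 28^2/3) - 3*15
     = 0.057143 * 811.133 - 45
     = 1.350476.
Step 4: Ties present; correction factor C = 1 - 36/(14^3 - 14) = 0.986813. Corrected H = 1.350476 / 0.986813 = 1.368523.
Step 5: Under H0, H ~ chi^2(3); p-value = 0.712929.
Step 6: alpha = 0.1. fail to reject H0.

H = 1.3685, df = 3, p = 0.712929, fail to reject H0.


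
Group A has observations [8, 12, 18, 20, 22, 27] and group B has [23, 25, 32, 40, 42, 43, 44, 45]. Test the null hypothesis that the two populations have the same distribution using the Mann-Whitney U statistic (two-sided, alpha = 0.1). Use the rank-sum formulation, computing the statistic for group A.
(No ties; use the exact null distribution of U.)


Step 1: Combine and sort all 14 observations; assign midranks.
sorted (value, group): (8,X), (12,X), (18,X), (20,X), (22,X), (23,Y), (25,Y), (27,X), (32,Y), (40,Y), (42,Y), (43,Y), (44,Y), (45,Y)
ranks: 8->1, 12->2, 18->3, 20->4, 22->5, 23->6, 25->7, 27->8, 32->9, 40->10, 42->11, 43->12, 44->13, 45->14
Step 2: Rank sum for X: R1 = 1 + 2 + 3 + 4 + 5 + 8 = 23.
Step 3: U_X = R1 - n1(n1+1)/2 = 23 - 6*7/2 = 23 - 21 = 2.
       U_Y = n1*n2 - U_X = 48 - 2 = 46.
Step 4: No ties, so the exact null distribution of U (based on enumerating the C(14,6) = 3003 equally likely rank assignments) gives the two-sided p-value.
Step 5: p-value = 0.002664; compare to alpha = 0.1. reject H0.

U_X = 2, p = 0.002664, reject H0 at alpha = 0.1.


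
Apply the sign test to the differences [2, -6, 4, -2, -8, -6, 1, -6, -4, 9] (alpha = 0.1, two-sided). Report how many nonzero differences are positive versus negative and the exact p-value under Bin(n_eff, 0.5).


Step 1: Discard zero differences. Original n = 10; n_eff = number of nonzero differences = 10.
Nonzero differences (with sign): +2, -6, +4, -2, -8, -6, +1, -6, -4, +9
Step 2: Count signs: positive = 4, negative = 6.
Step 3: Under H0: P(positive) = 0.5, so the number of positives S ~ Bin(10, 0.5).
Step 4: Two-sided exact p-value = sum of Bin(10,0.5) probabilities at or below the observed probability = 0.753906.
Step 5: alpha = 0.1. fail to reject H0.

n_eff = 10, pos = 4, neg = 6, p = 0.753906, fail to reject H0.


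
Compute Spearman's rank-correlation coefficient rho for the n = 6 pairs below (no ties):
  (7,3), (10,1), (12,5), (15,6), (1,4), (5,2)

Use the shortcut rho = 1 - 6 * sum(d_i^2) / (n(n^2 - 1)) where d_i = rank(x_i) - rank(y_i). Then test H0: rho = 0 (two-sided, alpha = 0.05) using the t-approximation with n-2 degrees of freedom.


Step 1: Rank x and y separately (midranks; no ties here).
rank(x): 7->3, 10->4, 12->5, 15->6, 1->1, 5->2
rank(y): 3->3, 1->1, 5->5, 6->6, 4->4, 2->2
Step 2: d_i = R_x(i) - R_y(i); compute d_i^2.
  (3-3)^2=0, (4-1)^2=9, (5-5)^2=0, (6-6)^2=0, (1-4)^2=9, (2-2)^2=0
sum(d^2) = 18.
Step 3: rho = 1 - 6*18 / (6*(6^2 - 1)) = 1 - 108/210 = 0.485714.
Step 4: Under H0, t = rho * sqrt((n-2)/(1-rho^2)) = 1.1113 ~ t(4).
Step 5: Two-sided p-value from the t-distribution with 4 df = 0.328723.
Step 6: alpha = 0.05. fail to reject H0.

rho = 0.4857, p = 0.328723, fail to reject H0 at alpha = 0.05.


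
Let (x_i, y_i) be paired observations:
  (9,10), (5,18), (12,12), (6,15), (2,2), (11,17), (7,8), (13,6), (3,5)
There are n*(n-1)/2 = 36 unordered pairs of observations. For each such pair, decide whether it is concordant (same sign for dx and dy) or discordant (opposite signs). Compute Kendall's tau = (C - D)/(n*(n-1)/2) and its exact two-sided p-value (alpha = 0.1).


Step 1: Enumerate the 36 unordered pairs (i,j) with i<j and classify each by sign(x_j-x_i) * sign(y_j-y_i).
  (1,2):dx=-4,dy=+8->D; (1,3):dx=+3,dy=+2->C; (1,4):dx=-3,dy=+5->D; (1,5):dx=-7,dy=-8->C
  (1,6):dx=+2,dy=+7->C; (1,7):dx=-2,dy=-2->C; (1,8):dx=+4,dy=-4->D; (1,9):dx=-6,dy=-5->C
  (2,3):dx=+7,dy=-6->D; (2,4):dx=+1,dy=-3->D; (2,5):dx=-3,dy=-16->C; (2,6):dx=+6,dy=-1->D
  (2,7):dx=+2,dy=-10->D; (2,8):dx=+8,dy=-12->D; (2,9):dx=-2,dy=-13->C; (3,4):dx=-6,dy=+3->D
  (3,5):dx=-10,dy=-10->C; (3,6):dx=-1,dy=+5->D; (3,7):dx=-5,dy=-4->C; (3,8):dx=+1,dy=-6->D
  (3,9):dx=-9,dy=-7->C; (4,5):dx=-4,dy=-13->C; (4,6):dx=+5,dy=+2->C; (4,7):dx=+1,dy=-7->D
  (4,8):dx=+7,dy=-9->D; (4,9):dx=-3,dy=-10->C; (5,6):dx=+9,dy=+15->C; (5,7):dx=+5,dy=+6->C
  (5,8):dx=+11,dy=+4->C; (5,9):dx=+1,dy=+3->C; (6,7):dx=-4,dy=-9->C; (6,8):dx=+2,dy=-11->D
  (6,9):dx=-8,dy=-12->C; (7,8):dx=+6,dy=-2->D; (7,9):dx=-4,dy=-3->C; (8,9):dx=-10,dy=-1->C
Step 2: C = 21, D = 15, total pairs = 36.
Step 3: tau = (C - D)/(n(n-1)/2) = (21 - 15)/36 = 0.166667.
Step 4: Exact two-sided p-value (enumerate n! = 362880 permutations of y under H0): p = 0.612202.
Step 5: alpha = 0.1. fail to reject H0.

tau_b = 0.1667 (C=21, D=15), p = 0.612202, fail to reject H0.


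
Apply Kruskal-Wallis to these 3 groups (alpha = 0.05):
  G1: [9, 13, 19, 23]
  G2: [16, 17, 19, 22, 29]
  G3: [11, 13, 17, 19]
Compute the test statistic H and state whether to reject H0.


Step 1: Combine all N = 13 observations and assign midranks.
sorted (value, group, rank): (9,G1,1), (11,G3,2), (13,G1,3.5), (13,G3,3.5), (16,G2,5), (17,G2,6.5), (17,G3,6.5), (19,G1,9), (19,G2,9), (19,G3,9), (22,G2,11), (23,G1,12), (29,G2,13)
Step 2: Sum ranks within each group.
R_1 = 25.5 (n_1 = 4)
R_2 = 44.5 (n_2 = 5)
R_3 = 21 (n_3 = 4)
Step 3: H = 12/(N(N+1)) * sum(R_i^2/n_i) - 3(N+1)
     = 12/(13*14) * (25.5^2/4 + 44.5^2/5 + 21^2/4) - 3*14
     = 0.065934 * 668.862 - 42
     = 2.100824.
Step 4: Ties present; correction factor C = 1 - 36/(13^3 - 13) = 0.983516. Corrected H = 2.100824 / 0.983516 = 2.136034.
Step 5: Under H0, H ~ chi^2(2); p-value = 0.343689.
Step 6: alpha = 0.05. fail to reject H0.

H = 2.1360, df = 2, p = 0.343689, fail to reject H0.


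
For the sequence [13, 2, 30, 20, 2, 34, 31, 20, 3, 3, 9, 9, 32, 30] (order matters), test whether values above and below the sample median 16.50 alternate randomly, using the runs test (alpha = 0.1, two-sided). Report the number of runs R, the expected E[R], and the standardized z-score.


Step 1: Compute median = 16.50; label A = above, B = below.
Labels in order: BBAABAAABBBBAA  (n_A = 7, n_B = 7)
Step 2: Count runs R = 6.
Step 3: Under H0 (random ordering), E[R] = 2*n_A*n_B/(n_A+n_B) + 1 = 2*7*7/14 + 1 = 8.0000.
        Var[R] = 2*n_A*n_B*(2*n_A*n_B - n_A - n_B) / ((n_A+n_B)^2 * (n_A+n_B-1)) = 8232/2548 = 3.2308.
        SD[R] = 1.7974.
Step 4: Continuity-corrected z = (R + 0.5 - E[R]) / SD[R] = (6 + 0.5 - 8.0000) / 1.7974 = -0.8345.
Step 5: Two-sided p-value via normal approximation = 2*(1 - Phi(|z|)) = 0.403986.
Step 6: alpha = 0.1. fail to reject H0.

R = 6, z = -0.8345, p = 0.403986, fail to reject H0.


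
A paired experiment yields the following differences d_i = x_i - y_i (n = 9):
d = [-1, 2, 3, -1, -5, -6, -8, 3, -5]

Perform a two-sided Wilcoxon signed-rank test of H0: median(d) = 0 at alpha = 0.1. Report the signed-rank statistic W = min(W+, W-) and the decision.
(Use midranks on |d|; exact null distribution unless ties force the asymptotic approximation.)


Step 1: Drop any zero differences (none here) and take |d_i|.
|d| = [1, 2, 3, 1, 5, 6, 8, 3, 5]
Step 2: Midrank |d_i| (ties get averaged ranks).
ranks: |1|->1.5, |2|->3, |3|->4.5, |1|->1.5, |5|->6.5, |6|->8, |8|->9, |3|->4.5, |5|->6.5
Step 3: Attach original signs; sum ranks with positive sign and with negative sign.
W+ = 3 + 4.5 + 4.5 = 12
W- = 1.5 + 1.5 + 6.5 + 8 + 9 + 6.5 = 33
(Check: W+ + W- = 45 should equal n(n+1)/2 = 45.)
Step 4: Test statistic W = min(W+, W-) = 12.
Step 5: Ties in |d|, so use the tie-corrected normal approximation.
        E[W] = n(n+1)/4 = 9*10/4 = 22.5.
        Tie groups: |d|=1 (t=2), |d|=3 (t=2), |d|=5 (t=2); sum(t^3 - t) = 18.
        Var[W] = n(n+1)(2n+1)/24 - sum(t^3-t)/48 = 1710/24 - 18/48 = 70.875.
        z = (W - E[W]) / sqrt(Var[W]) = (12 - 22.5) / 8.4187 = -1.2472.
        Two-sided p = 2*Phi(z) = 0.212317.
Step 6: alpha = 0.1. fail to reject H0.

W+ = 12, W- = 33, W = min = 12, p = 0.212317, fail to reject H0.


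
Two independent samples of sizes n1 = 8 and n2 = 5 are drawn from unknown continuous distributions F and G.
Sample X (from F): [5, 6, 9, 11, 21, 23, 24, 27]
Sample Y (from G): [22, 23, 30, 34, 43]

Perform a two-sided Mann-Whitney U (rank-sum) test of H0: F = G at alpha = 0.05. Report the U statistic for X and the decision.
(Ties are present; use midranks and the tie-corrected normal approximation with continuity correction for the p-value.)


Step 1: Combine and sort all 13 observations; assign midranks.
sorted (value, group): (5,X), (6,X), (9,X), (11,X), (21,X), (22,Y), (23,X), (23,Y), (24,X), (27,X), (30,Y), (34,Y), (43,Y)
ranks: 5->1, 6->2, 9->3, 11->4, 21->5, 22->6, 23->7.5, 23->7.5, 24->9, 27->10, 30->11, 34->12, 43->13
Step 2: Rank sum for X: R1 = 1 + 2 + 3 + 4 + 5 + 7.5 + 9 + 10 = 41.5.
Step 3: U_X = R1 - n1(n1+1)/2 = 41.5 - 8*9/2 = 41.5 - 36 = 5.5.
       U_Y = n1*n2 - U_X = 40 - 5.5 = 34.5.
Step 4: Ties are present, so use the tie-corrected normal approximation (with continuity correction) for the p-value.
Step 5: p-value = 0.040149; compare to alpha = 0.05. reject H0.

U_X = 5.5, p = 0.040149, reject H0 at alpha = 0.05.


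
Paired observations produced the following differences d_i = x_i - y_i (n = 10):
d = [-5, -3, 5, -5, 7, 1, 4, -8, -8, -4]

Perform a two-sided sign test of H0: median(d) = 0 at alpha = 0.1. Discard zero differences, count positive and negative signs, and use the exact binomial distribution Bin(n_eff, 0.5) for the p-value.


Step 1: Discard zero differences. Original n = 10; n_eff = number of nonzero differences = 10.
Nonzero differences (with sign): -5, -3, +5, -5, +7, +1, +4, -8, -8, -4
Step 2: Count signs: positive = 4, negative = 6.
Step 3: Under H0: P(positive) = 0.5, so the number of positives S ~ Bin(10, 0.5).
Step 4: Two-sided exact p-value = sum of Bin(10,0.5) probabilities at or below the observed probability = 0.753906.
Step 5: alpha = 0.1. fail to reject H0.

n_eff = 10, pos = 4, neg = 6, p = 0.753906, fail to reject H0.


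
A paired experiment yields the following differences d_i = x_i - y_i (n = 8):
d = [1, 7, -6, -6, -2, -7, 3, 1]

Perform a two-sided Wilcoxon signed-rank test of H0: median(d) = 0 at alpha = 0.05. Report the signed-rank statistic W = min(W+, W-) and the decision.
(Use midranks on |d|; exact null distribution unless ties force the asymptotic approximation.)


Step 1: Drop any zero differences (none here) and take |d_i|.
|d| = [1, 7, 6, 6, 2, 7, 3, 1]
Step 2: Midrank |d_i| (ties get averaged ranks).
ranks: |1|->1.5, |7|->7.5, |6|->5.5, |6|->5.5, |2|->3, |7|->7.5, |3|->4, |1|->1.5
Step 3: Attach original signs; sum ranks with positive sign and with negative sign.
W+ = 1.5 + 7.5 + 4 + 1.5 = 14.5
W- = 5.5 + 5.5 + 3 + 7.5 = 21.5
(Check: W+ + W- = 36 should equal n(n+1)/2 = 36.)
Step 4: Test statistic W = min(W+, W-) = 14.5.
Step 5: Ties in |d|, so use the tie-corrected normal approximation.
        E[W] = n(n+1)/4 = 8*9/4 = 18.
        Tie groups: |d|=1 (t=2), |d|=6 (t=2), |d|=7 (t=2); sum(t^3 - t) = 18.
        Var[W] = n(n+1)(2n+1)/24 - sum(t^3-t)/48 = 1224/24 - 18/48 = 50.625.
        z = (W - E[W]) / sqrt(Var[W]) = (14.5 - 18) / 7.1151 = -0.4919.
        Two-sided p = 2*Phi(z) = 0.622783.
Step 6: alpha = 0.05. fail to reject H0.

W+ = 14.5, W- = 21.5, W = min = 14.5, p = 0.622783, fail to reject H0.


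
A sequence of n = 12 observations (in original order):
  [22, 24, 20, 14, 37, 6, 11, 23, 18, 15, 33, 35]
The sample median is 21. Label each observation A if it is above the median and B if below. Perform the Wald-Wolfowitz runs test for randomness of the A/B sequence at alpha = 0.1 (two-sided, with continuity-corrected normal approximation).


Step 1: Compute median = 21; label A = above, B = below.
Labels in order: AABBABBABBAA  (n_A = 6, n_B = 6)
Step 2: Count runs R = 7.
Step 3: Under H0 (random ordering), E[R] = 2*n_A*n_B/(n_A+n_B) + 1 = 2*6*6/12 + 1 = 7.0000.
        Var[R] = 2*n_A*n_B*(2*n_A*n_B - n_A - n_B) / ((n_A+n_B)^2 * (n_A+n_B-1)) = 4320/1584 = 2.7273.
        SD[R] = 1.6514.
Step 4: R = E[R], so z = 0 with no continuity correction.
Step 5: Two-sided p-value via normal approximation = 2*(1 - Phi(|z|)) = 1.000000.
Step 6: alpha = 0.1. fail to reject H0.

R = 7, z = 0.0000, p = 1.000000, fail to reject H0.


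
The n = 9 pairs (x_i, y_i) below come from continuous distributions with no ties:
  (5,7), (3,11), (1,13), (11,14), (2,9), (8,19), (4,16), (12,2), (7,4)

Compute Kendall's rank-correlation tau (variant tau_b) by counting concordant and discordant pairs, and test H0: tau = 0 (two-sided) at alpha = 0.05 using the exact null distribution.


Step 1: Enumerate the 36 unordered pairs (i,j) with i<j and classify each by sign(x_j-x_i) * sign(y_j-y_i).
  (1,2):dx=-2,dy=+4->D; (1,3):dx=-4,dy=+6->D; (1,4):dx=+6,dy=+7->C; (1,5):dx=-3,dy=+2->D
  (1,6):dx=+3,dy=+12->C; (1,7):dx=-1,dy=+9->D; (1,8):dx=+7,dy=-5->D; (1,9):dx=+2,dy=-3->D
  (2,3):dx=-2,dy=+2->D; (2,4):dx=+8,dy=+3->C; (2,5):dx=-1,dy=-2->C; (2,6):dx=+5,dy=+8->C
  (2,7):dx=+1,dy=+5->C; (2,8):dx=+9,dy=-9->D; (2,9):dx=+4,dy=-7->D; (3,4):dx=+10,dy=+1->C
  (3,5):dx=+1,dy=-4->D; (3,6):dx=+7,dy=+6->C; (3,7):dx=+3,dy=+3->C; (3,8):dx=+11,dy=-11->D
  (3,9):dx=+6,dy=-9->D; (4,5):dx=-9,dy=-5->C; (4,6):dx=-3,dy=+5->D; (4,7):dx=-7,dy=+2->D
  (4,8):dx=+1,dy=-12->D; (4,9):dx=-4,dy=-10->C; (5,6):dx=+6,dy=+10->C; (5,7):dx=+2,dy=+7->C
  (5,8):dx=+10,dy=-7->D; (5,9):dx=+5,dy=-5->D; (6,7):dx=-4,dy=-3->C; (6,8):dx=+4,dy=-17->D
  (6,9):dx=-1,dy=-15->C; (7,8):dx=+8,dy=-14->D; (7,9):dx=+3,dy=-12->D; (8,9):dx=-5,dy=+2->D
Step 2: C = 15, D = 21, total pairs = 36.
Step 3: tau = (C - D)/(n(n-1)/2) = (15 - 21)/36 = -0.166667.
Step 4: Exact two-sided p-value (enumerate n! = 362880 permutations of y under H0): p = 0.612202.
Step 5: alpha = 0.05. fail to reject H0.

tau_b = -0.1667 (C=15, D=21), p = 0.612202, fail to reject H0.


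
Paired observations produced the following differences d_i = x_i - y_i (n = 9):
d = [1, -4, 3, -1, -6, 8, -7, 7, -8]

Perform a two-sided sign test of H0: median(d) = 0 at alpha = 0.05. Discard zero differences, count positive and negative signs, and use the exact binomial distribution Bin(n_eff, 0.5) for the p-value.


Step 1: Discard zero differences. Original n = 9; n_eff = number of nonzero differences = 9.
Nonzero differences (with sign): +1, -4, +3, -1, -6, +8, -7, +7, -8
Step 2: Count signs: positive = 4, negative = 5.
Step 3: Under H0: P(positive) = 0.5, so the number of positives S ~ Bin(9, 0.5).
Step 4: Two-sided exact p-value = sum of Bin(9,0.5) probabilities at or below the observed probability = 1.000000.
Step 5: alpha = 0.05. fail to reject H0.

n_eff = 9, pos = 4, neg = 5, p = 1.000000, fail to reject H0.


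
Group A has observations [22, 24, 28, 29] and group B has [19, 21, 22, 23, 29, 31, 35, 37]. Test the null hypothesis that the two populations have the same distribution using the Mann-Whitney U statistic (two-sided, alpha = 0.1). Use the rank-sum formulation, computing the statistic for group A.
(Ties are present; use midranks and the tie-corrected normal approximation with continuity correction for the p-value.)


Step 1: Combine and sort all 12 observations; assign midranks.
sorted (value, group): (19,Y), (21,Y), (22,X), (22,Y), (23,Y), (24,X), (28,X), (29,X), (29,Y), (31,Y), (35,Y), (37,Y)
ranks: 19->1, 21->2, 22->3.5, 22->3.5, 23->5, 24->6, 28->7, 29->8.5, 29->8.5, 31->10, 35->11, 37->12
Step 2: Rank sum for X: R1 = 3.5 + 6 + 7 + 8.5 = 25.
Step 3: U_X = R1 - n1(n1+1)/2 = 25 - 4*5/2 = 25 - 10 = 15.
       U_Y = n1*n2 - U_X = 32 - 15 = 17.
Step 4: Ties are present, so use the tie-corrected normal approximation (with continuity correction) for the p-value.
Step 5: p-value = 0.932087; compare to alpha = 0.1. fail to reject H0.

U_X = 15, p = 0.932087, fail to reject H0 at alpha = 0.1.


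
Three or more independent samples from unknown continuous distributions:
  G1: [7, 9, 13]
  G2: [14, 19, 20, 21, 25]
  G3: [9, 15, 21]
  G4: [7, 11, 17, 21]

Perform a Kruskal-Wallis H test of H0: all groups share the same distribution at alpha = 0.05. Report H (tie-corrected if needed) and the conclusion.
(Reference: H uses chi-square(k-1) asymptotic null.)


Step 1: Combine all N = 15 observations and assign midranks.
sorted (value, group, rank): (7,G1,1.5), (7,G4,1.5), (9,G1,3.5), (9,G3,3.5), (11,G4,5), (13,G1,6), (14,G2,7), (15,G3,8), (17,G4,9), (19,G2,10), (20,G2,11), (21,G2,13), (21,G3,13), (21,G4,13), (25,G2,15)
Step 2: Sum ranks within each group.
R_1 = 11 (n_1 = 3)
R_2 = 56 (n_2 = 5)
R_3 = 24.5 (n_3 = 3)
R_4 = 28.5 (n_4 = 4)
Step 3: H = 12/(N(N+1)) * sum(R_i^2/n_i) - 3(N+1)
     = 12/(15*16) * (11^2/3 + 56^2/5 + 24.5^2/3 + 28.5^2/4) - 3*16
     = 0.050000 * 1070.68 - 48
     = 5.533958.
Step 4: Ties present; correction factor C = 1 - 36/(15^3 - 15) = 0.989286. Corrected H = 5.533958 / 0.989286 = 5.593893.
Step 5: Under H0, H ~ chi^2(3); p-value = 0.133129.
Step 6: alpha = 0.05. fail to reject H0.

H = 5.5939, df = 3, p = 0.133129, fail to reject H0.


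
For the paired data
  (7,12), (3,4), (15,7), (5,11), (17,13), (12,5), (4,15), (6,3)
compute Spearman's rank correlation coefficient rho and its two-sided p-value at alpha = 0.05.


Step 1: Rank x and y separately (midranks; no ties here).
rank(x): 7->5, 3->1, 15->7, 5->3, 17->8, 12->6, 4->2, 6->4
rank(y): 12->6, 4->2, 7->4, 11->5, 13->7, 5->3, 15->8, 3->1
Step 2: d_i = R_x(i) - R_y(i); compute d_i^2.
  (5-6)^2=1, (1-2)^2=1, (7-4)^2=9, (3-5)^2=4, (8-7)^2=1, (6-3)^2=9, (2-8)^2=36, (4-1)^2=9
sum(d^2) = 70.
Step 3: rho = 1 - 6*70 / (8*(8^2 - 1)) = 1 - 420/504 = 0.166667.
Step 4: Under H0, t = rho * sqrt((n-2)/(1-rho^2)) = 0.4140 ~ t(6).
Step 5: Two-sided p-value from the t-distribution with 6 df = 0.693239.
Step 6: alpha = 0.05. fail to reject H0.

rho = 0.1667, p = 0.693239, fail to reject H0 at alpha = 0.05.


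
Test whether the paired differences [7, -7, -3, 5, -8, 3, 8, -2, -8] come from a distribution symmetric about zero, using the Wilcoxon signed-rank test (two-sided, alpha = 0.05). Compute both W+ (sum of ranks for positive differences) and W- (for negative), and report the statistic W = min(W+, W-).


Step 1: Drop any zero differences (none here) and take |d_i|.
|d| = [7, 7, 3, 5, 8, 3, 8, 2, 8]
Step 2: Midrank |d_i| (ties get averaged ranks).
ranks: |7|->5.5, |7|->5.5, |3|->2.5, |5|->4, |8|->8, |3|->2.5, |8|->8, |2|->1, |8|->8
Step 3: Attach original signs; sum ranks with positive sign and with negative sign.
W+ = 5.5 + 4 + 2.5 + 8 = 20
W- = 5.5 + 2.5 + 8 + 1 + 8 = 25
(Check: W+ + W- = 45 should equal n(n+1)/2 = 45.)
Step 4: Test statistic W = min(W+, W-) = 20.
Step 5: Ties in |d|, so use the tie-corrected normal approximation.
        E[W] = n(n+1)/4 = 9*10/4 = 22.5.
        Tie groups: |d|=3 (t=2), |d|=7 (t=2), |d|=8 (t=3); sum(t^3 - t) = 36.
        Var[W] = n(n+1)(2n+1)/24 - sum(t^3-t)/48 = 1710/24 - 36/48 = 70.5.
        z = (W - E[W]) / sqrt(Var[W]) = (20 - 22.5) / 8.3964 = -0.2977.
        Two-sided p = 2*Phi(z) = 0.765897.
Step 6: alpha = 0.05. fail to reject H0.

W+ = 20, W- = 25, W = min = 20, p = 0.765897, fail to reject H0.


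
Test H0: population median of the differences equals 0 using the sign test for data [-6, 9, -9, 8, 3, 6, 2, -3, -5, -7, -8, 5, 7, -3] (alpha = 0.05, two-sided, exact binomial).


Step 1: Discard zero differences. Original n = 14; n_eff = number of nonzero differences = 14.
Nonzero differences (with sign): -6, +9, -9, +8, +3, +6, +2, -3, -5, -7, -8, +5, +7, -3
Step 2: Count signs: positive = 7, negative = 7.
Step 3: Under H0: P(positive) = 0.5, so the number of positives S ~ Bin(14, 0.5).
Step 4: Two-sided exact p-value = sum of Bin(14,0.5) probabilities at or below the observed probability = 1.000000.
Step 5: alpha = 0.05. fail to reject H0.

n_eff = 14, pos = 7, neg = 7, p = 1.000000, fail to reject H0.


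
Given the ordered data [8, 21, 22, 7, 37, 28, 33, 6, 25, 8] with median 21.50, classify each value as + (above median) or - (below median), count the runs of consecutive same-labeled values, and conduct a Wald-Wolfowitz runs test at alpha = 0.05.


Step 1: Compute median = 21.50; label A = above, B = below.
Labels in order: BBABAAABAB  (n_A = 5, n_B = 5)
Step 2: Count runs R = 7.
Step 3: Under H0 (random ordering), E[R] = 2*n_A*n_B/(n_A+n_B) + 1 = 2*5*5/10 + 1 = 6.0000.
        Var[R] = 2*n_A*n_B*(2*n_A*n_B - n_A - n_B) / ((n_A+n_B)^2 * (n_A+n_B-1)) = 2000/900 = 2.2222.
        SD[R] = 1.4907.
Step 4: Continuity-corrected z = (R - 0.5 - E[R]) / SD[R] = (7 - 0.5 - 6.0000) / 1.4907 = 0.3354.
Step 5: Two-sided p-value via normal approximation = 2*(1 - Phi(|z|)) = 0.737316.
Step 6: alpha = 0.05. fail to reject H0.

R = 7, z = 0.3354, p = 0.737316, fail to reject H0.


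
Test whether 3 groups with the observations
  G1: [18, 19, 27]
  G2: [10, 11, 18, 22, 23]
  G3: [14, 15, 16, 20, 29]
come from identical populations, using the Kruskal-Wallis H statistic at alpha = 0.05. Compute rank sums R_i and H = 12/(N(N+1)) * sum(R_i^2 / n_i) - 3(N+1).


Step 1: Combine all N = 13 observations and assign midranks.
sorted (value, group, rank): (10,G2,1), (11,G2,2), (14,G3,3), (15,G3,4), (16,G3,5), (18,G1,6.5), (18,G2,6.5), (19,G1,8), (20,G3,9), (22,G2,10), (23,G2,11), (27,G1,12), (29,G3,13)
Step 2: Sum ranks within each group.
R_1 = 26.5 (n_1 = 3)
R_2 = 30.5 (n_2 = 5)
R_3 = 34 (n_3 = 5)
Step 3: H = 12/(N(N+1)) * sum(R_i^2/n_i) - 3(N+1)
     = 12/(13*14) * (26.5^2/3 + 30.5^2/5 + 34^2/5) - 3*14
     = 0.065934 * 651.333 - 42
     = 0.945055.
Step 4: Ties present; correction factor C = 1 - 6/(13^3 - 13) = 0.997253. Corrected H = 0.945055 / 0.997253 = 0.947658.
Step 5: Under H0, H ~ chi^2(2); p-value = 0.622614.
Step 6: alpha = 0.05. fail to reject H0.

H = 0.9477, df = 2, p = 0.622614, fail to reject H0.
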